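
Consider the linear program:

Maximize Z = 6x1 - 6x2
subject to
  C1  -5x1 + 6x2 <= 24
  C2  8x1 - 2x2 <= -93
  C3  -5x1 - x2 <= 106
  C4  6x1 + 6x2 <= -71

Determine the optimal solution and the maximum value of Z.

x1 = -305/18, x2 = -383/18, maximum Z = 26

Feasible corners and Z = 6x1 - 6x2:
  (-255/19, -273/38) → Z = -711/19
  (-132/7, -82/7) → Z = -300/7
  (-305/18, -383/18) → Z = 26

At the optimal vertex, 8x1 - 2x2 = -93 and -5x1 - x2 = 106.
Solving simultaneously gives x1 = -305/18, x2 = -383/18.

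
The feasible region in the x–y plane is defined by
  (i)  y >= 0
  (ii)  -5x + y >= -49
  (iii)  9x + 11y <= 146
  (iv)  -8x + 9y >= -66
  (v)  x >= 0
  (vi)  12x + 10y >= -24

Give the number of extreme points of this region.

Pairwise boundary intersections that survive every other constraint:
  (33/4, 0)
  (0, 0)
  (685/64, 289/64)
  (375/37, 62/37)
  (0, 146/11)

5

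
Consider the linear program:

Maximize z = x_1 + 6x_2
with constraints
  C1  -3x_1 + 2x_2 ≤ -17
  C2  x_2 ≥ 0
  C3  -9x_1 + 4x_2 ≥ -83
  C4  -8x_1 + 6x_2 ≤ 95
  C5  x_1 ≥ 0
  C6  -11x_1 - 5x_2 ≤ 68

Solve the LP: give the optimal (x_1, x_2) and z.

x_1 = 49/3, x_2 = 16, maximum z = 337/3

Vertices and z = x_1 + 6x_2:
  (17/3, 0) → z = 17/3
  (49/3, 16) → z = 337/3
  (83/9, 0) → z = 83/9

The optimum lies where -3x_1 + 2x_2 = -17 and -9x_1 + 4x_2 = -83.
Solving simultaneously gives x_1 = 49/3, x_2 = 16.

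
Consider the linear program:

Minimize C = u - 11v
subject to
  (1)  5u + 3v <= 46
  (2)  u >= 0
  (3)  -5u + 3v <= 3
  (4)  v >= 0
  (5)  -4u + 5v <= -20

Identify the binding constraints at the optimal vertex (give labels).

(1) and (5)

Vertices and C = u - 11v:
  (46/5, 0) → C = 46/5
  (290/37, 84/37) → C = -634/37
  (5, 0) → C = 5

The minimum is at (290/37, 84/37). Substituting into each constraint, equality holds for (1) and (5); the remaining constraints have slack.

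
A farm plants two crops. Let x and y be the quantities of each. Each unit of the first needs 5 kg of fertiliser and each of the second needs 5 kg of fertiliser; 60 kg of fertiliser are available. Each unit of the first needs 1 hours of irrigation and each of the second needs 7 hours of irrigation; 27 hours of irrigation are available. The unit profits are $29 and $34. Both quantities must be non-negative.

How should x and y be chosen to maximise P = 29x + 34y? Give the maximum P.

Extreme points and P = 29x + 34y:
  (0, 0) → P = 0
  (0, 27/7) → P = 918/7
  (12, 0) → P = 348
  (19/2, 5/2) → P = 721/2

At the optimal vertex, 5x + 5y = 60 and x + 7y = 27.
Solving simultaneously gives x = 19/2, y = 5/2.

x = 19/2, y = 5/2, maximum P = 721/2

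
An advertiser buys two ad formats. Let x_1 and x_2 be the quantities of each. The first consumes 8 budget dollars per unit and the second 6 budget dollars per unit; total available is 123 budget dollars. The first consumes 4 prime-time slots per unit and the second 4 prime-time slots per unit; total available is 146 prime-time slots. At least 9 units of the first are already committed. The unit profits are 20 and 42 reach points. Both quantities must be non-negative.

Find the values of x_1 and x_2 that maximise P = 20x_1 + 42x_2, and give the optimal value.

x_1 = 9, x_2 = 17/2, maximum P = 537

Feasible corners and P = 20x_1 + 42x_2:
  (123/8, 0) → P = 615/2
  (9, 0) → P = 180
  (9, 17/2) → P = 537

The optimum lies where 8x_1 + 6x_2 = 123 and x_1 = 9.
Solving simultaneously gives x_1 = 9, x_2 = 17/2.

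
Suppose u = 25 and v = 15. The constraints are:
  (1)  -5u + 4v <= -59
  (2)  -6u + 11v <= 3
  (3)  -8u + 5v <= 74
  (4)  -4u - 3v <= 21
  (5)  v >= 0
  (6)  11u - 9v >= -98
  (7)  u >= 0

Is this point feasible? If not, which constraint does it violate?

not feasible — violates (2)

Constraint (2): -6u + 11v = 15, which is not ≤ 3. All other constraints are satisfied.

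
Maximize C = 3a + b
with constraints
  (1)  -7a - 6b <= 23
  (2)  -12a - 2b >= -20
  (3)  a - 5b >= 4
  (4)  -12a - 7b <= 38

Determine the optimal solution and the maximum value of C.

The binding constraints are -12a - 2b = -20 and a - 5b = 4.
Solving simultaneously gives a = 54/31, b = -14/31.

a = 54/31, b = -14/31, maximum C = 148/31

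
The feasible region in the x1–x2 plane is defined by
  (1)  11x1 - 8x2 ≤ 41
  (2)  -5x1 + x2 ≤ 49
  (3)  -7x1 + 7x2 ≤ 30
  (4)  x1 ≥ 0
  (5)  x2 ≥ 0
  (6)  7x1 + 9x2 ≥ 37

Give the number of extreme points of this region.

4

Of the 15 pairwise boundary intersections, those satisfying every inequality are:
  (527/21, 617/21)
  (133/31, 24/31)
  (0, 30/7)
  (0, 37/9)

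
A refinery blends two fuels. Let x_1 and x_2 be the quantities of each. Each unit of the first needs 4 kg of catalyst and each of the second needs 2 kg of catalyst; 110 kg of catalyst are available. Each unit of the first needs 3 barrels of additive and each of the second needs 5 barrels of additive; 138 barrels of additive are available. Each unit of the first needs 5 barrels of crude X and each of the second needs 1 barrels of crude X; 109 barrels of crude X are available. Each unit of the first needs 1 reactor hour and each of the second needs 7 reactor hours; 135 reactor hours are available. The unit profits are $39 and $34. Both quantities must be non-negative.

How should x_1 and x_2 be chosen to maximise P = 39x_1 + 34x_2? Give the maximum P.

x_1 = 37/2, x_2 = 33/2, maximum P = 2565/2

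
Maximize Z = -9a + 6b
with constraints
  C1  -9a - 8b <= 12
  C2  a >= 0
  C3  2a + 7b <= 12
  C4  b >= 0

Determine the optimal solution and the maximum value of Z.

a = 0, b = 12/7, maximum Z = 72/7

Vertices and Z = -9a + 6b:
  (0, 12/7) → Z = 72/7
  (0, 0) → Z = 0
  (6, 0) → Z = -54

The binding constraints are a = 0 and 2a + 7b = 12.
Solving simultaneously gives a = 0, b = 12/7.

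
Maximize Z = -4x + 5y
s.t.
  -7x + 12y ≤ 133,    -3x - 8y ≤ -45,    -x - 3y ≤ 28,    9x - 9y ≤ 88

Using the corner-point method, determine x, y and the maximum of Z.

x = -131/23, y = 357/46, maximum Z = 2833/46

Extreme points and Z = -4x + 5y:
  (-131/23, 357/46) → Z = 2833/46
  (751/15, 1813/45) → Z = 53/45
  (1109/99, 47/33) → Z = -3731/99

The binding constraints are -7x + 12y = 133 and -3x - 8y = -45.
Solving simultaneously gives x = -131/23, y = 357/46.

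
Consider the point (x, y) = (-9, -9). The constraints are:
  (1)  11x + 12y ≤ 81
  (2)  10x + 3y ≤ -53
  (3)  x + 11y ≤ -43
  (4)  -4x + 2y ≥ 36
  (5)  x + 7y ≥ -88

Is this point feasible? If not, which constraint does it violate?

Constraint (4): -4x + 2y = 18, which is not ≥ 36. All other constraints are satisfied.

not feasible — violates (4)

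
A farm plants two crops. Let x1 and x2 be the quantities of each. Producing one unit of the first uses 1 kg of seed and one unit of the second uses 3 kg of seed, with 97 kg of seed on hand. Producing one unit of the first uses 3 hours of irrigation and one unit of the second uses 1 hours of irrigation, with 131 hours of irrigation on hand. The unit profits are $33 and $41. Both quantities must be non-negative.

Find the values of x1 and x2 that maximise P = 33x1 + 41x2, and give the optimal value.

x1 = 37, x2 = 20, maximum P = 2041

Corner points and P = 33x1 + 41x2:
  (0, 0) → P = 0
  (0, 97/3) → P = 3977/3
  (131/3, 0) → P = 1441
  (37, 20) → P = 2041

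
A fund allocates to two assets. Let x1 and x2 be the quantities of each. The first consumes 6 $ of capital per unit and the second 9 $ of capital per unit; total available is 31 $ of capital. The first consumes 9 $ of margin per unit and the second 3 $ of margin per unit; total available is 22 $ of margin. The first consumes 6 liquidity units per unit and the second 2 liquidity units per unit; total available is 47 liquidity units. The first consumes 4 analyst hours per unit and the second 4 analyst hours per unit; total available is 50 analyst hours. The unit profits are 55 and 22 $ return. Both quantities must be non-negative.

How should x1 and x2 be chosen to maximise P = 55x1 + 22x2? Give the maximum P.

Corner points and P = 55x1 + 22x2:
  (0, 0) → P = 0
  (0, 31/9) → P = 682/9
  (22/9, 0) → P = 1210/9
  (5/3, 7/3) → P = 143

The binding constraints are 6x1 + 9x2 = 31 and 9x1 + 3x2 = 22.
Solving simultaneously gives x1 = 5/3, x2 = 7/3.

x1 = 5/3, x2 = 7/3, maximum P = 143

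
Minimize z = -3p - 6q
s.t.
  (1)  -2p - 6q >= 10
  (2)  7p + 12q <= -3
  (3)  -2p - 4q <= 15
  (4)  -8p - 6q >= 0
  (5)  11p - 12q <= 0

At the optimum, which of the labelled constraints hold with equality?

Extreme points and z = -3p - 6q:
  (-25/2, 5/2) → z = 45/2
  (-4/3, -11/9) → z = 34/3
  (-45/17, -165/68) → z = 45/2

The minimum is at (-4/3, -11/9). Substituting into each constraint, equality holds for (1) and (5); the remaining constraints have slack.

(1) and (5)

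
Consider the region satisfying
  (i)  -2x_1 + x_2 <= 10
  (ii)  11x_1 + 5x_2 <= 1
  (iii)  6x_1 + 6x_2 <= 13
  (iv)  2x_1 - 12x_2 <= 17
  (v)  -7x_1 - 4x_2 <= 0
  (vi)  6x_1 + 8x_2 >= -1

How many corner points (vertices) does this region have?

5

The feasible vertices (each the meet of two boundaries and inside every other half-plane) are:
  (-47/18, 43/9)
  (-8/3, 14/3)
  (-59/36, 137/36)
  (13/58, -17/58)
  (1/8, -7/32)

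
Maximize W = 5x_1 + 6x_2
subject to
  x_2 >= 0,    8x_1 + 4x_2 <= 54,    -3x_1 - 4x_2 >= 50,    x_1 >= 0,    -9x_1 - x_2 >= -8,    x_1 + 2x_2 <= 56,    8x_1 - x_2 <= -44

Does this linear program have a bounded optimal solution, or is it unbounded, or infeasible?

infeasible

The boundaries x_2 = 0 and -3x_1 - 4x_2 = 50 meet at (-50/3, 0), but that point violates x_1 ≥ 0. Every candidate vertex is excluded by some other constraint, so the feasible region is empty.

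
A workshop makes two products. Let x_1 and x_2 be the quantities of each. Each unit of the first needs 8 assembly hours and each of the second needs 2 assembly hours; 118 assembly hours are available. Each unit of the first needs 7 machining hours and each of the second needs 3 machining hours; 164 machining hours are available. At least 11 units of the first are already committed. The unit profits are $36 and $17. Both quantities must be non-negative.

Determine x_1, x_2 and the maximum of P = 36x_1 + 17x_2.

x_1 = 11, x_2 = 15, maximum P = 651

At the optimal vertex, 8x_1 + 2x_2 = 118 and x_1 = 11.
Solving simultaneously gives x_1 = 11, x_2 = 15.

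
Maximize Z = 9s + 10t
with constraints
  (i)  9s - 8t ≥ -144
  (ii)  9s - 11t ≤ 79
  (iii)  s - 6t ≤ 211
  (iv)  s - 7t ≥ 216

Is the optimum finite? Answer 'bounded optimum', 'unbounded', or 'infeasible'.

Corner points and Z = 9s + 10t:
  (-1276/23, -2043/46) → Z = -21699/23
  (-2736/55, -2088/55) → Z = -45504/55
  (-1847/43, -1820/43) → Z = -34823/43
  (-1823/52, -1865/52) → Z = -35057/52
The feasible region has finitely many vertices and no improving ray; the maximum is -35057/52 at (-1823/52, -1865/52).

bounded optimum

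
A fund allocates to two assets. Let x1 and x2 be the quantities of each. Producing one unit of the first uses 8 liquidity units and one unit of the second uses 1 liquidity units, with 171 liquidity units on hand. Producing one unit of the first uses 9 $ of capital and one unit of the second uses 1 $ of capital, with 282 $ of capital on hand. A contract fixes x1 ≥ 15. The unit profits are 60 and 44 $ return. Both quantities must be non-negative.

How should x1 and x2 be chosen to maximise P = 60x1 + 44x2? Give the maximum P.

The optimum lies where 8x1 + x2 = 171 and x1 = 15.
Solving simultaneously gives x1 = 15, x2 = 51.

x1 = 15, x2 = 51, maximum P = 3144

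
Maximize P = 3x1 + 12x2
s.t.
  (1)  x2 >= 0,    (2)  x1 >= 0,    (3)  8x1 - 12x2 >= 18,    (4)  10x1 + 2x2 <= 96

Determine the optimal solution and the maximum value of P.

x1 = 297/34, x2 = 147/34, maximum P = 2655/34

Vertices and P = 3x1 + 12x2:
  (9/4, 0) → P = 27/4
  (48/5, 0) → P = 144/5
  (297/34, 147/34) → P = 2655/34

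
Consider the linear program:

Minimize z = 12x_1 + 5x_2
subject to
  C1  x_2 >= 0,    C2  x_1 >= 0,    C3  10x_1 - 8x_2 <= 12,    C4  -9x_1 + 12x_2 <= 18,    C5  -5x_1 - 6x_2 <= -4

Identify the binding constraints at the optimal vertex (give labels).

C2 and C5

Vertices and z = 12x_1 + 5x_2:
  (6/5, 0) → z = 72/5
  (4/5, 0) → z = 48/5
  (0, 3/2) → z = 15/2
  (0, 2/3) → z = 10/3
  (6, 6) → z = 102

The minimum is at (0, 2/3). Substituting into each constraint, equality holds for C2 and C5; the remaining constraints have slack.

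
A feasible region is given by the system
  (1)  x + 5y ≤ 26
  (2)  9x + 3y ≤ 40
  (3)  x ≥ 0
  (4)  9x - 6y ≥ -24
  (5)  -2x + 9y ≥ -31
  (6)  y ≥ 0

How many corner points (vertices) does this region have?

5

Pairwise boundary intersections that survive every other constraint:
  (61/21, 97/21)
  (12/17, 86/17)
  (40/9, 0)
  (0, 4)
  (0, 0)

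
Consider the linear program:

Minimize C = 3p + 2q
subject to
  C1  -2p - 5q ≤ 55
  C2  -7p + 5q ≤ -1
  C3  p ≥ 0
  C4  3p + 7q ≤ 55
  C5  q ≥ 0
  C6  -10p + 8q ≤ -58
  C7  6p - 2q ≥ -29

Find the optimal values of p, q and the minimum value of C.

Feasible corners and C = 3p + 2q:
  (55/3, 0) → C = 55
  (9, 4) → C = 35
  (29/5, 0) → C = 87/5

The binding constraints are q = 0 and -10p + 8q = -58.
Solving simultaneously gives p = 29/5, q = 0.

p = 29/5, q = 0, minimum C = 87/5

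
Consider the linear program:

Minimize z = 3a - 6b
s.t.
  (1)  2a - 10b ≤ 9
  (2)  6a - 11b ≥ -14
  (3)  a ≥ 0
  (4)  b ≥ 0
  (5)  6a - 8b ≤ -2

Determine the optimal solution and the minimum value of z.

At the optimal vertex, 6a - 11b = -14 and 6a - 8b = -2.
Solving simultaneously gives a = 5, b = 4.

a = 5, b = 4, minimum z = -9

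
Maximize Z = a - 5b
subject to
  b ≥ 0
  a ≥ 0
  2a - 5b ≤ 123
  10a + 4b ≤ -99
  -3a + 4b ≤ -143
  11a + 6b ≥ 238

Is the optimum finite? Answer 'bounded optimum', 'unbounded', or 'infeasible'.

infeasible

The boundaries b = 0 and 2a - 5b = 123 meet at (123/2, 0), but that point violates 10a + 4b ≤ -99. Every candidate vertex is excluded by some other constraint, so the feasible region is empty.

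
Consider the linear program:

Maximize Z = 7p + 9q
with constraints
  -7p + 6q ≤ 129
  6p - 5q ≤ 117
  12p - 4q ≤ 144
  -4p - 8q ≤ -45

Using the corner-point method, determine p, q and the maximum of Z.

Feasible corners and Z = 7p + 9q:
  (345/11, 639/11) → Z = 8166/11
  (-381/40, 831/80) → Z = 429/16
  (333/28, -9/28) → Z = 1125/14

p = 345/11, q = 639/11, maximum Z = 8166/11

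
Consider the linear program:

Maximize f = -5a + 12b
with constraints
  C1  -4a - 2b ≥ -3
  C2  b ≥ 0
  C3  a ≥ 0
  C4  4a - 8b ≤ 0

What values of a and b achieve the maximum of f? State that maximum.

Corner points and f = -5a + 12b:
  (0, 3/2) → f = 18
  (3/5, 3/10) → f = 3/5
  (0, 0) → f = 0

a = 0, b = 3/2, maximum f = 18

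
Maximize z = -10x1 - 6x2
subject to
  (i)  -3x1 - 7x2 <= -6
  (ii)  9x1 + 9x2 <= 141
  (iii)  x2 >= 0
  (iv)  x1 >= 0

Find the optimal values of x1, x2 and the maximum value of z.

x1 = 0, x2 = 6/7, maximum z = -36/7

Extreme points and z = -10x1 - 6x2:
  (2, 0) → z = -20
  (0, 6/7) → z = -36/7
  (47/3, 0) → z = -470/3
  (0, 47/3) → z = -94

The optimum lies where -3x1 - 7x2 = -6 and x1 = 0.
Solving simultaneously gives x1 = 0, x2 = 6/7.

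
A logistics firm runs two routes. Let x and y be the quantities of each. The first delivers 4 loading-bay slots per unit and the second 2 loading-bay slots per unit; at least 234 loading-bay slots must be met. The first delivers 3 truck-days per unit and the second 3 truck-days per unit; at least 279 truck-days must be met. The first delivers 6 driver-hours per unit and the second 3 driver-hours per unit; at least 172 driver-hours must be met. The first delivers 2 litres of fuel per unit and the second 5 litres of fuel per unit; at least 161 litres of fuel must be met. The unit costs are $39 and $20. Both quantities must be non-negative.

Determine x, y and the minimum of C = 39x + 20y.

Vertices and C = 39x + 20y:
  (0, 117) → C = 2340
  (93, 0) → C = 3627
  (24, 69) → C = 2316
The feasible region is unbounded (it extends along (0, 1), (1, 0)), but C strictly increases along every unbounded feasible direction, so there is no improving ray and the minimum is attained at a vertex.

x = 24, y = 69, minimum C = 2316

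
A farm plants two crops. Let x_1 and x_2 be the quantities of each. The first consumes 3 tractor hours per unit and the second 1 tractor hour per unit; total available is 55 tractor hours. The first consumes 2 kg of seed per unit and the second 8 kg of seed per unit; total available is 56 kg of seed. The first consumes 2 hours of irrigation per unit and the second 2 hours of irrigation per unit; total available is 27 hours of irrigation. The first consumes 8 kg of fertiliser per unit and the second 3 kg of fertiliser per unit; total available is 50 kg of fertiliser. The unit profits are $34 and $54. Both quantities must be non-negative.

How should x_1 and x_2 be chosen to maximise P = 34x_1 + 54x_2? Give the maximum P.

x_1 = 4, x_2 = 6, maximum P = 460

Extreme points and P = 34x_1 + 54x_2:
  (0, 0) → P = 0
  (0, 7) → P = 378
  (25/4, 0) → P = 425/2
  (4, 6) → P = 460

The optimum lies where 2x_1 + 8x_2 = 56 and 8x_1 + 3x_2 = 50.
Solving simultaneously gives x_1 = 4, x_2 = 6.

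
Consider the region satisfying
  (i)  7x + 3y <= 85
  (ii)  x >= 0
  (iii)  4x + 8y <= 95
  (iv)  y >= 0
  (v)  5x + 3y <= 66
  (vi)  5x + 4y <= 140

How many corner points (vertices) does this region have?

Pairwise boundary intersections that survive every other constraint:
  (85/7, 0)
  (19/2, 37/6)
  (0, 95/8)
  (0, 0)
  (243/28, 211/28)

5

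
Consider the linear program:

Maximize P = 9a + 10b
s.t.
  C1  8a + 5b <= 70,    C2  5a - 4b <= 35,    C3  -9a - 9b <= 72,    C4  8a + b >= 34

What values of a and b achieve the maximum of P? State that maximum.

Feasible corners and P = 9a + 10b:
  (455/57, 70/57) → P = 4795/57
  (25/8, 9) → P = 945/8
  (171/37, -110/37) → P = 439/37

At the optimal vertex, 8a + 5b = 70 and 8a + b = 34.
Solving simultaneously gives a = 25/8, b = 9.

a = 25/8, b = 9, maximum P = 945/8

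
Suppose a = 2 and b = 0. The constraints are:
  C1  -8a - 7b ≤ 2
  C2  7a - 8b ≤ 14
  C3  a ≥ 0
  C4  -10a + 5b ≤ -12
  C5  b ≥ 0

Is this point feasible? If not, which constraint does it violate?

feasible

C1: -16 ≤ 2 ✓
C2: 14 ≤ 14 ✓
C3: 2 ≥ 0 ✓
C4: -20 ≤ -12 ✓
C5: 0 ≥ 0 ✓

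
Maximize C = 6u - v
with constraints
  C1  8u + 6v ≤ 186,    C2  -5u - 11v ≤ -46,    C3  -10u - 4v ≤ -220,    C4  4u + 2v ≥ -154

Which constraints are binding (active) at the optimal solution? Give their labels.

C1 and C2

Vertices and C = 6u - v:
  (885/29, -281/29) → C = 5591/29
  (144/7, 25/7) → C = 839/7
  (1118/45, -64/9) → C = 7028/45

The maximum is at (885/29, -281/29). Substituting into each constraint, equality holds for C1 and C2; the remaining constraints have slack.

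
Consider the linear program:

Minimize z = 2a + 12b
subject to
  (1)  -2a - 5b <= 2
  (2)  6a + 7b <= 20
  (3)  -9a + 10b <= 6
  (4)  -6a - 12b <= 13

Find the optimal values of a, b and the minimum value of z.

Corner points and z = 2a + 12b:
  (57/8, -13/4) → z = -99/4
  (-10/13, -6/65) → z = -172/65
  (158/123, 72/41) → z = 2908/123

The binding constraints are -2a - 5b = 2 and 6a + 7b = 20.
Solving simultaneously gives a = 57/8, b = -13/4.

a = 57/8, b = -13/4, minimum z = -99/4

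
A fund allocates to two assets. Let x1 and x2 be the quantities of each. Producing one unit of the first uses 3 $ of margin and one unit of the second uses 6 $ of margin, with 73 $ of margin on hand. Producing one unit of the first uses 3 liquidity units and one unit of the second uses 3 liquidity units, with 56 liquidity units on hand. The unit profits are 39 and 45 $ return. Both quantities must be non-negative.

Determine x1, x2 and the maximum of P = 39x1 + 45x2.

Corner points and P = 39x1 + 45x2:
  (0, 0) → P = 0
  (0, 73/6) → P = 1095/2
  (56/3, 0) → P = 728
  (13, 17/3) → P = 762

x1 = 13, x2 = 17/3, maximum P = 762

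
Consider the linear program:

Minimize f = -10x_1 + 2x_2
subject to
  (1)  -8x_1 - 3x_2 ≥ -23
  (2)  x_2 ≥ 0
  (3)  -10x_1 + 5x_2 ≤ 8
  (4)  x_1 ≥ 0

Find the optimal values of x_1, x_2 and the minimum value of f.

Feasible corners and f = -10x_1 + 2x_2:
  (23/8, 0) → f = -115/4
  (13/10, 21/5) → f = -23/5
  (0, 0) → f = 0
  (0, 8/5) → f = 16/5

At the optimal vertex, -8x_1 - 3x_2 = -23 and x_2 = 0.
Solving simultaneously gives x_1 = 23/8, x_2 = 0.

x_1 = 23/8, x_2 = 0, minimum f = -115/4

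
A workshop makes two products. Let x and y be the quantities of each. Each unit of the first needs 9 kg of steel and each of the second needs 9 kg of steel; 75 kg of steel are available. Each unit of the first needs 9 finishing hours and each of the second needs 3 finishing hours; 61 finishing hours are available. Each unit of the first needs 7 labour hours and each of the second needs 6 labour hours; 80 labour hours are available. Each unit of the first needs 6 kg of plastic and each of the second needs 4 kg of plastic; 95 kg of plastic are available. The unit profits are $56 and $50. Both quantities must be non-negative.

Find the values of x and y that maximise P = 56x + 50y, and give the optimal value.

Vertices and P = 56x + 50y:
  (0, 0) → P = 0
  (0, 25/3) → P = 1250/3
  (61/9, 0) → P = 3416/9
  (6, 7/3) → P = 1358/3

x = 6, y = 7/3, maximum P = 1358/3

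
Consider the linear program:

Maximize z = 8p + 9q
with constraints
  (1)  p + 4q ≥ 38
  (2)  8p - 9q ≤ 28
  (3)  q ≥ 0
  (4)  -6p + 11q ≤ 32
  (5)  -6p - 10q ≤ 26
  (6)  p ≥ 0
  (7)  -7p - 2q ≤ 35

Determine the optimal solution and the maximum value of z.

p = 298/17, q = 212/17, maximum z = 4292/17

At the optimal vertex, 8p - 9q = 28 and -6p + 11q = 32.
Solving simultaneously gives p = 298/17, q = 212/17.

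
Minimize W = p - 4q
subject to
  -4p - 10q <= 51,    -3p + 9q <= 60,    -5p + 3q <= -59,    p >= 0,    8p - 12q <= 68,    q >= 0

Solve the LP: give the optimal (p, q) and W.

Vertices and W = p - 4q:
  (79/4, 53/4) → W = -133/4
  (37, 19) → W = -39
  (14, 11/3) → W = -2/3

At the optimal vertex, -3p + 9q = 60 and 8p - 12q = 68.
Solving simultaneously gives p = 37, q = 19.

p = 37, q = 19, minimum W = -39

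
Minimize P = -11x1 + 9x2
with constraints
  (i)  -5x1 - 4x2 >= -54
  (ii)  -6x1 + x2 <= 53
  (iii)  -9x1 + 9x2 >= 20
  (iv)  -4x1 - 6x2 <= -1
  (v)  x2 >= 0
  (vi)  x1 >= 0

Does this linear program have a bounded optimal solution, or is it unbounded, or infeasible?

Vertices and P = -11x1 + 9x2:
  (406/81, 586/81) → P = 808/81
  (0, 27/2) → P = 243/2
  (0, 20/9) → P = 20
The feasible region has finitely many vertices and no improving ray; the minimum is 808/81 at (406/81, 586/81).

bounded optimum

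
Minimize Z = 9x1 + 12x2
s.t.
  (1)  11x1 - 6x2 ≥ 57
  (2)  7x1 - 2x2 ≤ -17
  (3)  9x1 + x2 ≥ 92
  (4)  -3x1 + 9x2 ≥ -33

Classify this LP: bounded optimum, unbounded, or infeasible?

The boundaries 11x1 - 6x2 = 57 and 9x1 + x2 = 92 meet at (609/65, 499/65), but that point violates 7x1 - 2x2 ≤ -17. Every candidate vertex is excluded by some other constraint, so the feasible region is empty.

infeasible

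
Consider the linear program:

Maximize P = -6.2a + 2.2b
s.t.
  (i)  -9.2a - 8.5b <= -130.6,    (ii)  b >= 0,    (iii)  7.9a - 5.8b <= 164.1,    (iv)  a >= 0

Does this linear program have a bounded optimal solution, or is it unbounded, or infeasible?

unbounded

From the feasible point (653/46, 0), moving in the direction (0, 1) keeps every constraint satisfied while P increases without bound.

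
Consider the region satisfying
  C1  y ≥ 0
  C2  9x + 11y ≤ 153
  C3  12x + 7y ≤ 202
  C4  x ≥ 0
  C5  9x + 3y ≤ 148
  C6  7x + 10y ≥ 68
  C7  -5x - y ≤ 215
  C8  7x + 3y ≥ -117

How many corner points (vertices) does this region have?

Pairwise boundary intersections that survive every other constraint:
  (148/9, 0)
  (68/7, 0)
  (0, 153/11)
  (1169/72, 5/8)
  (0, 34/5)

5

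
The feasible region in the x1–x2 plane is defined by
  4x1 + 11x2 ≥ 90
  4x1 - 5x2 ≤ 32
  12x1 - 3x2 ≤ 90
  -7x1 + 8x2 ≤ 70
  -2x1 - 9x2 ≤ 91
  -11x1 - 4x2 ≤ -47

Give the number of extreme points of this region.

4

Intersecting each pair of boundary lines and keeping only the points that satisfy every inequality leaves:
  (35/4, 5)
  (157/105, 802/105)
  (62/5, 98/5)
  (24/29, 1099/116)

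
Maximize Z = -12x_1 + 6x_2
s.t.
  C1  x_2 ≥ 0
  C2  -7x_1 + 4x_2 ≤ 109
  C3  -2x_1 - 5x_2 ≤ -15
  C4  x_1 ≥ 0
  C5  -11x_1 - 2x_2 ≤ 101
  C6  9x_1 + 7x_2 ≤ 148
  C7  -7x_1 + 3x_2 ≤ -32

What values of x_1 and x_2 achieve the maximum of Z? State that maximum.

Extreme points and Z = -12x_1 + 6x_2:
  (15/2, 0) → Z = -90
  (148/9, 0) → Z = -592/3
  (5, 1) → Z = -54
  (167/19, 187/19) → Z = -882/19

x_1 = 167/19, x_2 = 187/19, maximum Z = -882/19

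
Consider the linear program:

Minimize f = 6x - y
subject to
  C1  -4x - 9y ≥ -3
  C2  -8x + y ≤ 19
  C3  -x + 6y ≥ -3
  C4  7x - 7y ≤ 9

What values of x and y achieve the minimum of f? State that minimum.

x = -42/19, y = 25/19, minimum f = -277/19

Extreme points and f = 6x - y:
  (-42/19, 25/19) → f = -277/19
  (102/91, -15/91) → f = 627/91
  (-117/47, -43/47) → f = -659/47
  (33/35, -12/35) → f = 6

The binding constraints are -4x - 9y = -3 and -8x + y = 19.
Solving simultaneously gives x = -42/19, y = 25/19.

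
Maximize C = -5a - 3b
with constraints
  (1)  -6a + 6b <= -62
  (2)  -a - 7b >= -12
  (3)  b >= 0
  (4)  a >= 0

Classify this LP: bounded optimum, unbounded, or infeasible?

bounded optimum

Extreme points and C = -5a - 3b:
  (253/24, 5/24) → C = -160/3
  (31/3, 0) → C = -155/3
  (12, 0) → C = -60
The feasible region has finitely many vertices and no improving ray; the maximum is -155/3 at (31/3, 0).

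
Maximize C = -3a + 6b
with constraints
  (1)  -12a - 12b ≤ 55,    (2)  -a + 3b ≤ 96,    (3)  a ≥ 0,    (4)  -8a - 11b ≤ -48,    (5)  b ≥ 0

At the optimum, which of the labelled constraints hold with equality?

(2) and (3)

Extreme points and C = -3a + 6b:
  (0, 32) → C = 192
  (0, 48/11) → C = 288/11
  (6, 0) → C = -18
The feasible region is unbounded (it extends along (3, 1), (1, 0)), but C strictly decreases along every unbounded feasible direction, so there is no improving ray and the maximum is attained at a vertex.

The maximum is at (0, 32). Substituting into each constraint, equality holds for (2) and (3); the remaining constraints have slack.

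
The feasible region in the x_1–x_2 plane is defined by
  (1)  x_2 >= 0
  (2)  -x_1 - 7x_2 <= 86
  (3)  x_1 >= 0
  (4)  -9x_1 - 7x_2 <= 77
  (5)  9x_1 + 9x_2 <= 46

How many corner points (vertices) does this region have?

3

Of the 10 pairwise boundary intersections, those satisfying every inequality are:
  (0, 0)
  (46/9, 0)
  (0, 46/9)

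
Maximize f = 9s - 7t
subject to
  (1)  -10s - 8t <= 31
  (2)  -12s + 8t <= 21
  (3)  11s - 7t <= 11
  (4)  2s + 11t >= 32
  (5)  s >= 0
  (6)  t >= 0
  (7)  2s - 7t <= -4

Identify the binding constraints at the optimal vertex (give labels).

Vertices and f = 9s - 7t:
  (235/4, 363/4) → f = -213/2
  (25/148, 213/74) → f = -2757/148
  (23/9, 22/9) → f = 53/9

The maximum is at (23/9, 22/9). Substituting into each constraint, equality holds for (3) and (4); the remaining constraints have slack.

(3) and (4)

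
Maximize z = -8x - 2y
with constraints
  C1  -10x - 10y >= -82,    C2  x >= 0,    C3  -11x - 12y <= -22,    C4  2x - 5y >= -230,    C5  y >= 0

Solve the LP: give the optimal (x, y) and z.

Vertices and z = -8x - 2y:
  (0, 41/5) → z = -82/5
  (41/5, 0) → z = -328/5
  (0, 11/6) → z = -11/3
  (2, 0) → z = -16

x = 0, y = 11/6, maximum z = -11/3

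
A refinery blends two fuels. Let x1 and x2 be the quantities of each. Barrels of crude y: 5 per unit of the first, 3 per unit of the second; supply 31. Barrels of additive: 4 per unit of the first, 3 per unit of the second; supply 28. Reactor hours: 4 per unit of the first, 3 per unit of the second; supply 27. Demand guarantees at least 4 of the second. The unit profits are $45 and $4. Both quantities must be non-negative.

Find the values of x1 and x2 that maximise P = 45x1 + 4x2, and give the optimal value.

x1 = 15/4, x2 = 4, maximum P = 739/4

Extreme points and P = 45x1 + 4x2:
  (0, 9) → P = 36
  (0, 4) → P = 16
  (15/4, 4) → P = 739/4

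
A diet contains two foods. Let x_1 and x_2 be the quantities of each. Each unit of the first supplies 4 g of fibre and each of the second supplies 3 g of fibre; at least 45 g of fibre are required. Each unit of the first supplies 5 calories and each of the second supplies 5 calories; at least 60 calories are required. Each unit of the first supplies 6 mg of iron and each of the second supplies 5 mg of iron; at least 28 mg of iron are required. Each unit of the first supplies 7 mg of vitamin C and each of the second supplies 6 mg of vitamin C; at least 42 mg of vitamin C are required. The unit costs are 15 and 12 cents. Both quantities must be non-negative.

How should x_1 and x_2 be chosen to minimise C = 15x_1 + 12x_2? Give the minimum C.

The feasible region is unbounded (it extends along (0, 1), (1, 0)), but C strictly increases along every unbounded feasible direction, so there is no improving ray and the minimum is attained at a vertex.

At the optimal vertex, 4x_1 + 3x_2 = 45 and 5x_1 + 5x_2 = 60.
Solving simultaneously gives x_1 = 9, x_2 = 3.

x_1 = 9, x_2 = 3, minimum C = 171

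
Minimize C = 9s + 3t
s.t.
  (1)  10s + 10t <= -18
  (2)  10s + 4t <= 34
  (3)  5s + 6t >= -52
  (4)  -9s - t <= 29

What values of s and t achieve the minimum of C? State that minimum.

Vertices and C = 9s + 3t:
  (103/15, -26/3) → C = 179/5
  (-17/5, 8/5) → C = -129/5
  (103/10, -69/4) → C = 819/20
  (-122/49, -323/49) → C = -2067/49

s = -122/49, t = -323/49, minimum C = -2067/49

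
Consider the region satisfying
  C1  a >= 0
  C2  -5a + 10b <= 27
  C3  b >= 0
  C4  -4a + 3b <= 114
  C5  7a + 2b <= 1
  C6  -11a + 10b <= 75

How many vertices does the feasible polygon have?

3

The feasible vertices (each the meet of two boundaries and inside every other half-plane) are:
  (0, 0)
  (0, 1/2)
  (1/7, 0)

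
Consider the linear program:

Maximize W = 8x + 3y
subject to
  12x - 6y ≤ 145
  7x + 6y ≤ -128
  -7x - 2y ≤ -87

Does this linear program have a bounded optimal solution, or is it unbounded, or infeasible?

infeasible

The boundaries 12x - 6y = 145 and 7x + 6y = -128 meet at (17/19, -2551/114), but that point violates -7x - 2y ≤ -87. Every candidate vertex is excluded by some other constraint, so the feasible region is empty.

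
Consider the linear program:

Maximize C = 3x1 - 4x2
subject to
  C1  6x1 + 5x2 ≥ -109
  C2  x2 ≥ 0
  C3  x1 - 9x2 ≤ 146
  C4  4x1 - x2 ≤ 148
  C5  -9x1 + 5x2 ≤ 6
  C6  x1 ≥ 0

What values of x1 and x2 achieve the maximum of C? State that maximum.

x1 = 37, x2 = 0, maximum C = 111

Feasible corners and C = 3x1 - 4x2:
  (37, 0) → C = 111
  (0, 0) → C = 0
  (746/11, 1356/11) → C = -3186/11
  (0, 6/5) → C = -24/5

At the optimal vertex, x2 = 0 and 4x1 - x2 = 148.
Solving simultaneously gives x1 = 37, x2 = 0.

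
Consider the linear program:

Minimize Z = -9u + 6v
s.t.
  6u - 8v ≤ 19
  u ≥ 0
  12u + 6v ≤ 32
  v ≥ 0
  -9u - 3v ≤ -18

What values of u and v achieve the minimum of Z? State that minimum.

Corner points and Z = -9u + 6v:
  (8/3, 0) → Z = -24
  (2/3, 4) → Z = 18
  (2, 0) → Z = -18

The binding constraints are 12u + 6v = 32 and v = 0.
Solving simultaneously gives u = 8/3, v = 0.

u = 8/3, v = 0, minimum Z = -24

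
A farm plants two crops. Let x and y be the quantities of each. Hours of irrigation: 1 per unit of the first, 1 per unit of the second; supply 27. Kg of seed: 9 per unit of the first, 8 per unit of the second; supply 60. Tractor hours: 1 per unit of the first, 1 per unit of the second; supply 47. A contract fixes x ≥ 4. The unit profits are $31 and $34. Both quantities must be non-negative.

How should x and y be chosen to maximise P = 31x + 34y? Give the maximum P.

x = 4, y = 3, maximum P = 226

Corner points and P = 31x + 34y:
  (20/3, 0) → P = 620/3
  (4, 0) → P = 124
  (4, 3) → P = 226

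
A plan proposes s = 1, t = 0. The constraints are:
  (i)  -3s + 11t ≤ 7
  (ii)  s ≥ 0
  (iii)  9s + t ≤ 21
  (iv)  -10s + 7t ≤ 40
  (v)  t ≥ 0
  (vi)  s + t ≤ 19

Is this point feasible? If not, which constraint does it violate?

(i): -3 ≤ 7 ✓
(ii): 1 ≥ 0 ✓
(iii): 9 ≤ 21 ✓
(iv): -10 ≤ 40 ✓
(v): 0 ≥ 0 ✓
(vi): 1 ≤ 19 ✓

feasible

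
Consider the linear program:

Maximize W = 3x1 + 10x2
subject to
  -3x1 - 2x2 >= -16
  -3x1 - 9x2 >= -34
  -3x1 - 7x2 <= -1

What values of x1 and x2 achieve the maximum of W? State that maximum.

Vertices and W = 3x1 + 10x2:
  (76/21, 18/7) → W = 256/7
  (22/3, -3) → W = -8
  (-229/6, 33/2) → W = 101/2

The binding constraints are -3x1 - 9x2 = -34 and -3x1 - 7x2 = -1.
Solving simultaneously gives x1 = -229/6, x2 = 33/2.

x1 = -229/6, x2 = 33/2, maximum W = 101/2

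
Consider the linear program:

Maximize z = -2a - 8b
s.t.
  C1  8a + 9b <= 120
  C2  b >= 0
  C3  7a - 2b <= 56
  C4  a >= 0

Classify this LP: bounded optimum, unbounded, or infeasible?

Vertices and z = -2a - 8b:
  (744/79, 392/79) → z = -4624/79
  (0, 40/3) → z = -320/3
  (8, 0) → z = -16
  (0, 0) → z = 0
The feasible region has finitely many vertices and no improving ray; the maximum is 0 at (0, 0).

bounded optimum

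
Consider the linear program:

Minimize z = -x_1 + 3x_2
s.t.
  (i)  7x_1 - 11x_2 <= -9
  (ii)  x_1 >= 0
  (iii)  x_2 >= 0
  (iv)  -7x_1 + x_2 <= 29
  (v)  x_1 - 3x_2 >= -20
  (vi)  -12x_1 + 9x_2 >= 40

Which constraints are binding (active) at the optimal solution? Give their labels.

(ii) and (vi)

Extreme points and z = -x_1 + 3x_2:
  (0, 20/3) → z = 20
  (0, 40/9) → z = 40/3
  (20/9, 200/27) → z = 20

The minimum is at (0, 40/9). Substituting into each constraint, equality holds for (ii) and (vi); the remaining constraints have slack.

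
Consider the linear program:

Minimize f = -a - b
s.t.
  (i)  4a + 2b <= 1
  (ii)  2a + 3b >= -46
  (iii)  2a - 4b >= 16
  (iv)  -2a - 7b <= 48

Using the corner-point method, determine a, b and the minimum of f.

At the optimal vertex, 4a + 2b = 1 and 2a - 4b = 16.
Solving simultaneously gives a = 9/5, b = -31/10.

a = 9/5, b = -31/10, minimum f = 13/10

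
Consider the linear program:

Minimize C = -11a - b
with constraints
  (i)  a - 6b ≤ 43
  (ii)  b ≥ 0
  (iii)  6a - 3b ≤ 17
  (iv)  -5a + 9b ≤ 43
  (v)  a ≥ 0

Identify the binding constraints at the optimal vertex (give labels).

Corner points and C = -11a - b:
  (17/6, 0) → C = -187/6
  (0, 0) → C = 0
  (94/13, 343/39) → C = -265/3
  (0, 43/9) → C = -43/9

The minimum is at (94/13, 343/39). Substituting into each constraint, equality holds for (iii) and (iv); the remaining constraints have slack.

(iii) and (iv)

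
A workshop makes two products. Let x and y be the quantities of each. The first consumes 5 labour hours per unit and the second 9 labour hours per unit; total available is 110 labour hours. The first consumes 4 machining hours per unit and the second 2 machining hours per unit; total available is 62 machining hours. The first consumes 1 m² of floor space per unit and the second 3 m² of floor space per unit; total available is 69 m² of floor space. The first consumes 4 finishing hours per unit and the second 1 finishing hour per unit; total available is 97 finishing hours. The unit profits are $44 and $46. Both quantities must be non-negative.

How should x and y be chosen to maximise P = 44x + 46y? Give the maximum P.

Corner points and P = 44x + 46y:
  (0, 0) → P = 0
  (0, 110/9) → P = 5060/9
  (31/2, 0) → P = 682
  (13, 5) → P = 802

x = 13, y = 5, maximum P = 802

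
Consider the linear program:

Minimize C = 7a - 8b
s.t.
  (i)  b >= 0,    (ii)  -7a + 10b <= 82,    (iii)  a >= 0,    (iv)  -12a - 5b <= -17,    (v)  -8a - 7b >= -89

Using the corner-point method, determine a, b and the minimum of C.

Vertices and C = 7a - 8b:
  (17/12, 0) → C = 119/12
  (89/8, 0) → C = 623/8
  (0, 41/5) → C = -328/5
  (316/129, 1279/129) → C = -8020/129
  (0, 17/5) → C = -136/5

a = 0, b = 41/5, minimum C = -328/5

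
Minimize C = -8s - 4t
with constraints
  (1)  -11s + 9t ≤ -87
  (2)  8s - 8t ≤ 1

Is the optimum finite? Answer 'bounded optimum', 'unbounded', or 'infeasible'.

From the feasible point (687/16, 685/16), moving in the direction (8, 8) keeps every constraint satisfied while C decreases without bound.

unbounded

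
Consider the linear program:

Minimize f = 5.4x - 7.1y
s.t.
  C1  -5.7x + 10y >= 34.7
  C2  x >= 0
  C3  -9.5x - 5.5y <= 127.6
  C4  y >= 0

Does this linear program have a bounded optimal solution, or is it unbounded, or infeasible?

From the feasible point (0, 3.47), moving in the direction (0, 1) keeps every constraint satisfied while f decreases without bound.

unbounded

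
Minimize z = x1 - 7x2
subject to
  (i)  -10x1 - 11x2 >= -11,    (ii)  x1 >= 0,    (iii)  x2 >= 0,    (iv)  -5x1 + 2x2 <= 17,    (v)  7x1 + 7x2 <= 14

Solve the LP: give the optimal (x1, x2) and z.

x1 = 0, x2 = 1, minimum z = -7

Feasible corners and z = x1 - 7x2:
  (0, 1) → z = -7
  (11/10, 0) → z = 11/10
  (0, 0) → z = 0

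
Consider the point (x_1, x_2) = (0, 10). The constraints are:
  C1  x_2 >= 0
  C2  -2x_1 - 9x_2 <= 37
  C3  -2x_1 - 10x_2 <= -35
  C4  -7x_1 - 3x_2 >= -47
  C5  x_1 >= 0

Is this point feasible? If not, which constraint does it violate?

C1: 10 ≥ 0 ✓
C2: -90 ≤ 37 ✓
C3: -100 ≤ -35 ✓
C4: -30 ≥ -47 ✓
C5: 0 ≥ 0 ✓

feasible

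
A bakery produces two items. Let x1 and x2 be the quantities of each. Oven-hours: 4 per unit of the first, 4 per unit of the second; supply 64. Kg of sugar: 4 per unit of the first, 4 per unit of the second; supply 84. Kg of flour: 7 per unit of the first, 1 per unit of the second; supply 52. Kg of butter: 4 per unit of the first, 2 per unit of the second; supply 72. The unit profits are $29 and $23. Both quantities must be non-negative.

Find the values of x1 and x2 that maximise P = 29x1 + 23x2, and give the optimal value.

Corner points and P = 29x1 + 23x2:
  (0, 0) → P = 0
  (0, 16) → P = 368
  (52/7, 0) → P = 1508/7
  (6, 10) → P = 404

x1 = 6, x2 = 10, maximum P = 404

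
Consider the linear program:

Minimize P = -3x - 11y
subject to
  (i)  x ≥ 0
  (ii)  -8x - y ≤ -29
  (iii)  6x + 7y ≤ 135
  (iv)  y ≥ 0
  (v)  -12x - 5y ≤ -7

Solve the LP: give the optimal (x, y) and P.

Feasible corners and P = -3x - 11y:
  (34/25, 453/25) → P = -1017/5
  (29/8, 0) → P = -87/8
  (45/2, 0) → P = -135/2

At the optimal vertex, -8x - y = -29 and 6x + 7y = 135.
Solving simultaneously gives x = 34/25, y = 453/25.

x = 34/25, y = 453/25, minimum P = -1017/5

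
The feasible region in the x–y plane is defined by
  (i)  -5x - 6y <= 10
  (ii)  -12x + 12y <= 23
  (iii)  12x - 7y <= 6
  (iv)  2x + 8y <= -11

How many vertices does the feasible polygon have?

3

Pairwise boundary intersections that survive every other constraint:
  (-34/107, -150/107)
  (-1/2, -5/4)
  (-29/110, -72/55)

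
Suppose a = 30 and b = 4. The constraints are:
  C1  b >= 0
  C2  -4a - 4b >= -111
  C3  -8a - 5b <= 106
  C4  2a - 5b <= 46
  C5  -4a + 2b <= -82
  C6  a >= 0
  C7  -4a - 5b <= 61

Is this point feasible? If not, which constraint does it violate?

not feasible — violates C2

Constraint C2: -4a - 4b = -136, which is not ≥ -111. All other constraints are satisfied.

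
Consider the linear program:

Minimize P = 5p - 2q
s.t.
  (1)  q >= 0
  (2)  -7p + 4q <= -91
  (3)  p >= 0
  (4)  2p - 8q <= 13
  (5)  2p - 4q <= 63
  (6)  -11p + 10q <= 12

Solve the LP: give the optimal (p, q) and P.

p = 169/12, q = 91/48, minimum P = 533/8

Corner points and P = 5p - 2q:
  (169/12, 91/48) → P = 533/8
  (479/13, 1085/26) → P = 1310/13
  (113/2, 25/2) → P = 515/2
The feasible region is unbounded (it extends along (10, 11), (2, 1)), but P strictly increases along every unbounded feasible direction, so there is no improving ray and the minimum is attained at a vertex.

At the optimal vertex, -7p + 4q = -91 and 2p - 8q = 13.
Solving simultaneously gives p = 169/12, q = 91/48.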